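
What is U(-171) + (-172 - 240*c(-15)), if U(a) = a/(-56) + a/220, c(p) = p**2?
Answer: -166842749/3080 ≈ -54170.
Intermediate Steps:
U(a) = -41*a/3080 (U(a) = a*(-1/56) + a*(1/220) = -a/56 + a/220 = -41*a/3080)
U(-171) + (-172 - 240*c(-15)) = -41/3080*(-171) + (-172 - 240*(-15)**2) = 7011/3080 + (-172 - 240*225) = 7011/3080 + (-172 - 54000) = 7011/3080 - 54172 = -166842749/3080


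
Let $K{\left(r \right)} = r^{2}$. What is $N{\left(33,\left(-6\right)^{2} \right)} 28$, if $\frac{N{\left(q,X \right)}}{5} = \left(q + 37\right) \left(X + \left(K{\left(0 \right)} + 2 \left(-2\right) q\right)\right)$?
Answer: $-940800$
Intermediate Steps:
$N{\left(q,X \right)} = 5 \left(37 + q\right) \left(X - 4 q\right)$ ($N{\left(q,X \right)} = 5 \left(q + 37\right) \left(X + \left(0^{2} + 2 \left(-2\right) q\right)\right) = 5 \left(37 + q\right) \left(X + \left(0 - 4 q\right)\right) = 5 \left(37 + q\right) \left(X - 4 q\right)$)
$N{\left(33,\left(-6\right)^{2} \right)} 28 = \left(\left(-740\right) 33 - 20 \cdot 33^{2} + 185 \left(-6\right)^{2} + 5 \left(-6\right)^{2} \cdot 33\right) 28 = \left(-24420 - 21780 + 185 \cdot 36 + 5 \cdot 36 \cdot 33\right) 28 = \left(-24420 - 21780 + 6660 + 5940\right) 28 = \left(-33600\right) 28 = -940800$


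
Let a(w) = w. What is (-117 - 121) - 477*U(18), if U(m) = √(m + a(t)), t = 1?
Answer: -238 - 477*√19 ≈ -2317.2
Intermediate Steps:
U(m) = √(1 + m) (U(m) = √(m + 1) = √(1 + m))
(-117 - 121) - 477*U(18) = (-117 - 121) - 477*√(1 + 18) = -238 - 477*√19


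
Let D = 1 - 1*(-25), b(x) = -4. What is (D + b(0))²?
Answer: 484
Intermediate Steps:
D = 26 (D = 1 + 25 = 26)
(D + b(0))² = (26 - 4)² = 22² = 484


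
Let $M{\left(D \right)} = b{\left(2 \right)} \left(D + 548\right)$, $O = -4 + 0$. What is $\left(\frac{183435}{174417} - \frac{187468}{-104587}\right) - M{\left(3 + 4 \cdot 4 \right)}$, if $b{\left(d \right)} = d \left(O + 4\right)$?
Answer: $\frac{17294174167}{6080583593} \approx 2.8442$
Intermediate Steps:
$O = -4$
$b{\left(d \right)} = 0$ ($b{\left(d \right)} = d \left(-4 + 4\right) = d 0 = 0$)
$M{\left(D \right)} = 0$ ($M{\left(D \right)} = 0 \left(D + 548\right) = 0 \left(548 + D\right) = 0$)
$\left(\frac{183435}{174417} - \frac{187468}{-104587}\right) - M{\left(3 + 4 \cdot 4 \right)} = \left(\frac{183435}{174417} - \frac{187468}{-104587}\right) - 0 = \left(183435 \cdot \frac{1}{174417} - - \frac{187468}{104587}\right) + 0 = \left(\frac{61145}{58139} + \frac{187468}{104587}\right) + 0 = \frac{17294174167}{6080583593} + 0 = \frac{17294174167}{6080583593}$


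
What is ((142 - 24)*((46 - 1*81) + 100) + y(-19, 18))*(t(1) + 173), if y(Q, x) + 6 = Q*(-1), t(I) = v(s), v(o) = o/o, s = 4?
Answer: 1336842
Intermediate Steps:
v(o) = 1
t(I) = 1
y(Q, x) = -6 - Q (y(Q, x) = -6 + Q*(-1) = -6 - Q)
((142 - 24)*((46 - 1*81) + 100) + y(-19, 18))*(t(1) + 173) = ((142 - 24)*((46 - 1*81) + 100) + (-6 - 1*(-19)))*(1 + 173) = (118*((46 - 81) + 100) + (-6 + 19))*174 = (118*(-35 + 100) + 13)*174 = (118*65 + 13)*174 = (7670 + 13)*174 = 7683*174 = 1336842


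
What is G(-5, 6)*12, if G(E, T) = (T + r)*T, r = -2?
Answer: 288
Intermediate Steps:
G(E, T) = T*(-2 + T) (G(E, T) = (T - 2)*T = (-2 + T)*T = T*(-2 + T))
G(-5, 6)*12 = (6*(-2 + 6))*12 = (6*4)*12 = 24*12 = 288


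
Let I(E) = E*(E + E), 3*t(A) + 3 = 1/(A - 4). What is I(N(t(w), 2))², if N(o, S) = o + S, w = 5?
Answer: 1024/81 ≈ 12.642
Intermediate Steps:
t(A) = -1 + 1/(3*(-4 + A)) (t(A) = -1 + 1/(3*(A - 4)) = -1 + 1/(3*(-4 + A)))
N(o, S) = S + o
I(E) = 2*E² (I(E) = E*(2*E) = 2*E²)
I(N(t(w), 2))² = (2*(2 + (13/3 - 1*5)/(-4 + 5))²)² = (2*(2 + (13/3 - 5)/1)²)² = (2*(2 + 1*(-⅔))²)² = (2*(2 - ⅔)²)² = (2*(4/3)²)² = (2*(16/9))² = (32/9)² = 1024/81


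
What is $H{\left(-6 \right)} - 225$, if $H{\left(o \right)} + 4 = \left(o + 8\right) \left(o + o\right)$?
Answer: $-253$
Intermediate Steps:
$H{\left(o \right)} = -4 + 2 o \left(8 + o\right)$ ($H{\left(o \right)} = -4 + \left(o + 8\right) \left(o + o\right) = -4 + \left(8 + o\right) 2 o = -4 + 2 o \left(8 + o\right)$)
$H{\left(-6 \right)} - 225 = \left(-4 + 2 \left(-6\right)^{2} + 16 \left(-6\right)\right) - 225 = \left(-4 + 2 \cdot 36 - 96\right) - 225 = \left(-4 + 72 - 96\right) - 225 = -28 - 225 = -253$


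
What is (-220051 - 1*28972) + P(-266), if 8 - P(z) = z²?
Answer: -319771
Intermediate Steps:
P(z) = 8 - z²
(-220051 - 1*28972) + P(-266) = (-220051 - 1*28972) + (8 - 1*(-266)²) = (-220051 - 28972) + (8 - 1*70756) = -249023 + (8 - 70756) = -249023 - 70748 = -319771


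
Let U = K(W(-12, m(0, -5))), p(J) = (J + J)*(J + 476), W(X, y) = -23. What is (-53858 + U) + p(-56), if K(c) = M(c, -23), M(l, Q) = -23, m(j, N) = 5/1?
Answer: -100921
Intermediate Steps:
m(j, N) = 5 (m(j, N) = 5*1 = 5)
p(J) = 2*J*(476 + J) (p(J) = (2*J)*(476 + J) = 2*J*(476 + J))
K(c) = -23
U = -23
(-53858 + U) + p(-56) = (-53858 - 23) + 2*(-56)*(476 - 56) = -53881 + 2*(-56)*420 = -53881 - 47040 = -100921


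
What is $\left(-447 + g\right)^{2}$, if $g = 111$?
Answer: $112896$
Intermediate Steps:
$\left(-447 + g\right)^{2} = \left(-447 + 111\right)^{2} = \left(-336\right)^{2} = 112896$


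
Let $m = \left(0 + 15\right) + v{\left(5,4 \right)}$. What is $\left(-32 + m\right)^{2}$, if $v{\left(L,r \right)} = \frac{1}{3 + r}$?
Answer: $\frac{13924}{49} \approx 284.16$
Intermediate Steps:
$m = \frac{106}{7}$ ($m = \left(0 + 15\right) + \frac{1}{3 + 4} = 15 + \frac{1}{7} = \frac{106}{7} \approx 15.143$)
$\left(-32 + m\right)^{2} = \left(-32 + \frac{106}{7}\right)^{2} = \left(- \frac{118}{7}\right)^{2} = \frac{13924}{49}$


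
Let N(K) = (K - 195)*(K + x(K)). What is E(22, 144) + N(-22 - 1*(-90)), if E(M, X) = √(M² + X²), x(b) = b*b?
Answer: -595884 + 2*√5305 ≈ -5.9574e+5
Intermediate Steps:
x(b) = b²
N(K) = (-195 + K)*(K + K²) (N(K) = (K - 195)*(K + K²) = (-195 + K)*(K + K²))
E(22, 144) + N(-22 - 1*(-90)) = √(22² + 144²) + (-22 - 1*(-90))*(-195 + (-22 - 1*(-90))² - 194*(-22 - 1*(-90))) = √(484 + 20736) + (-22 + 90)*(-195 + (-22 + 90)² - 194*(-22 + 90)) = √21220 + 68*(-195 + 68² - 194*68) = 2*√5305 + 68*(-195 + 4624 - 13192) = 2*√5305 + 68*(-8763) = 2*√5305 - 595884 = -595884 + 2*√5305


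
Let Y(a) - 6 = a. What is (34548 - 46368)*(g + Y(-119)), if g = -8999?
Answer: 107703840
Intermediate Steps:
Y(a) = 6 + a
(34548 - 46368)*(g + Y(-119)) = (34548 - 46368)*(-8999 + (6 - 119)) = -11820*(-8999 - 113) = -11820*(-9112) = 107703840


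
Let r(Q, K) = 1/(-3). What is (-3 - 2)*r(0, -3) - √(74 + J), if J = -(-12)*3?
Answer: 5/3 - √110 ≈ -8.8214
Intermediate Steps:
r(Q, K) = -⅓
J = 36 (J = -1*(-36) = 36)
(-3 - 2)*r(0, -3) - √(74 + J) = (-3 - 2)*(-⅓) - √(74 + 36) = -5*(-⅓) - √110 = 5/3 - √110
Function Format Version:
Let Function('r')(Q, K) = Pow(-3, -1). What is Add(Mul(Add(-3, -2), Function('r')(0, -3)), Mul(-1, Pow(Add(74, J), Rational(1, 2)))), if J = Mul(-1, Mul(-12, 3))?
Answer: Add(Rational(5, 3), Mul(-1, Pow(110, Rational(1, 2)))) ≈ -8.8214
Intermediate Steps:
Function('r')(Q, K) = Rational(-1, 3)
J = 36 (J = Mul(-1, -36) = 36)
Add(Mul(Add(-3, -2), Function('r')(0, -3)), Mul(-1, Pow(Add(74, J), Rational(1, 2)))) = Add(Mul(Add(-3, -2), Rational(-1, 3)), Mul(-1, Pow(Add(74, 36), Rational(1, 2)))) = Add(Mul(-5, Rational(-1, 3)), Mul(-1, Pow(110, Rational(1, 2)))) = Add(Rational(5, 3), Mul(-1, Pow(110, Rational(1, 2))))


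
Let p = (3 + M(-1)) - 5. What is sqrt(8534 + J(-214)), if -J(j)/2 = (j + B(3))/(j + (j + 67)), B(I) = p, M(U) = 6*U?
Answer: sqrt(3080330)/19 ≈ 92.373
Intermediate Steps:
p = -8 (p = (3 + 6*(-1)) - 5 = (3 - 6) - 5 = -3 - 5 = -8)
B(I) = -8
J(j) = -2*(-8 + j)/(67 + 2*j) (J(j) = -2*(j - 8)/(j + (j + 67)) = -2*(-8 + j)/(j + (67 + j)) = -2*(-8 + j)/(67 + 2*j))
sqrt(8534 + J(-214)) = sqrt(8534 + 2*(8 - 1*(-214))/(67 + 2*(-214))) = sqrt(8534 + 2*(8 + 214)/(67 - 428)) = sqrt(8534 + 2*222/(-361)) = sqrt(8534 + 2*(-1/361)*222) = sqrt(8534 - 444/361) = sqrt(3080330/361) = sqrt(3080330)/19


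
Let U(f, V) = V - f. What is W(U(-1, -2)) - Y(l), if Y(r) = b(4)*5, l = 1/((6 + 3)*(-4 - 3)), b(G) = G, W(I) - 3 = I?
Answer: -18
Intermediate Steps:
W(I) = 3 + I
l = -1/63 (l = 1/(9*(-7)) = 1/(-63) = -1/63 ≈ -0.015873)
Y(r) = 20 (Y(r) = 4*5 = 20)
W(U(-1, -2)) - Y(l) = (3 + (-2 - 1*(-1))) - 1*20 = (3 + (-2 + 1)) - 20 = (3 - 1) - 20 = 2 - 20 = -18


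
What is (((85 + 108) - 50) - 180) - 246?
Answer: -283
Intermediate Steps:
(((85 + 108) - 50) - 180) - 246 = ((193 - 50) - 180) - 246 = (143 - 180) - 246 = -37 - 246 = -283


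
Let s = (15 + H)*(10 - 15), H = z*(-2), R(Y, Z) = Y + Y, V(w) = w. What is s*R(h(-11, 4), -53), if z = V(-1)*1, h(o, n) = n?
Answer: -680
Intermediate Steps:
R(Y, Z) = 2*Y
z = -1 (z = -1*1 = -1)
H = 2 (H = -1*(-2) = 2)
s = -85 (s = (15 + 2)*(10 - 15) = 17*(-5) = -85)
s*R(h(-11, 4), -53) = -170*4 = -85*8 = -680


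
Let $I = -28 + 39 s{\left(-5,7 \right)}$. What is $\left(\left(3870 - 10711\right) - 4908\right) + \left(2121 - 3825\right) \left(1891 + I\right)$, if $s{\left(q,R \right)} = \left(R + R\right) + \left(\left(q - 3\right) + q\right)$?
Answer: $-3252757$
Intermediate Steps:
$s{\left(q,R \right)} = -3 + 2 R + 2 q$ ($s{\left(q,R \right)} = 2 R + \left(\left(-3 + q\right) + q\right) = 2 R + \left(-3 + 2 q\right) = -3 + 2 R + 2 q$)
$I = 11$ ($I = -28 + 39 \left(-3 + 2 \cdot 7 + 2 \left(-5\right)\right) = -28 + 39 \left(-3 + 14 - 10\right) = -28 + 39 \cdot 1 = -28 + 39 = 11$)
$\left(\left(3870 - 10711\right) - 4908\right) + \left(2121 - 3825\right) \left(1891 + I\right) = \left(\left(3870 - 10711\right) - 4908\right) + \left(2121 - 3825\right) \left(1891 + 11\right) = \left(\left(3870 - 10711\right) - 4908\right) - 3241008 = \left(-6841 - 4908\right) - 3241008 = -11749 - 3241008 = -3252757$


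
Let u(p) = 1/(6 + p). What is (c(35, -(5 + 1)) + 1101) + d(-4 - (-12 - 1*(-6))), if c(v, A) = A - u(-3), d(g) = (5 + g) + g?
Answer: 3311/3 ≈ 1103.7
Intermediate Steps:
d(g) = 5 + 2*g
c(v, A) = -⅓ + A (c(v, A) = A - 1/(6 - 3) = A - 1/3 = A - 1*⅓ = A - ⅓ = -⅓ + A)
(c(35, -(5 + 1)) + 1101) + d(-4 - (-12 - 1*(-6))) = ((-⅓ - (5 + 1)) + 1101) + (5 + 2*(-4 - (-12 - 1*(-6)))) = ((-⅓ - 1*6) + 1101) + (5 + 2*(-4 - (-12 + 6))) = ((-⅓ - 6) + 1101) + (5 + 2*(-4 - 1*(-6))) = (-19/3 + 1101) + (5 + 2*(-4 + 6)) = 3284/3 + (5 + 2*2) = 3284/3 + (5 + 4) = 3284/3 + 9 = 3311/3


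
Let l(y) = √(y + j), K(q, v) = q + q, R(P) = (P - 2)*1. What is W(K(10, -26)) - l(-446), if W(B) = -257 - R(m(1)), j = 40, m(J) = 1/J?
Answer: -256 - I*√406 ≈ -256.0 - 20.149*I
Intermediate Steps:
R(P) = -2 + P (R(P) = (-2 + P)*1 = -2 + P)
K(q, v) = 2*q
W(B) = -256 (W(B) = -257 - (-2 + 1/1) = -257 - (-2 + 1) = -257 - 1*(-1) = -257 + 1 = -256)
l(y) = √(40 + y) (l(y) = √(y + 40) = √(40 + y))
W(K(10, -26)) - l(-446) = -256 - √(40 - 446) = -256 - √(-406) = -256 - I*√406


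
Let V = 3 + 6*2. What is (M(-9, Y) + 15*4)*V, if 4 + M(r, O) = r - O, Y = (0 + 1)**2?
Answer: 690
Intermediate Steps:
Y = 1 (Y = 1**2 = 1)
V = 15 (V = 3 + 12 = 15)
M(r, O) = -4 + r - O (M(r, O) = -4 + (r - O) = -4 + r - O)
(M(-9, Y) + 15*4)*V = ((-4 - 9 - 1*1) + 15*4)*15 = ((-4 - 9 - 1) + 60)*15 = (-14 + 60)*15 = 46*15 = 690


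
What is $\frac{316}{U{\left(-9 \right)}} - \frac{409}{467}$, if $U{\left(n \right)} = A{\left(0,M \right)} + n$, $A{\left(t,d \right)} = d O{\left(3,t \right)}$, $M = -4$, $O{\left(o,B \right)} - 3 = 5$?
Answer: $- \frac{164341}{19147} \approx -8.5831$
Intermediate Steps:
$O{\left(o,B \right)} = 8$ ($O{\left(o,B \right)} = 3 + 5 = 8$)
$A{\left(t,d \right)} = 8 d$ ($A{\left(t,d \right)} = d 8 = 8 d$)
$U{\left(n \right)} = -32 + n$ ($U{\left(n \right)} = 8 \left(-4\right) + n = -32 + n$)
$\frac{316}{U{\left(-9 \right)}} - \frac{409}{467} = \frac{316}{-32 - 9} - \frac{409}{467} = \frac{316}{-41} - \frac{409}{467} = 316 \left(- \frac{1}{41}\right) - \frac{409}{467} = - \frac{316}{41} - \frac{409}{467} = - \frac{164341}{19147}$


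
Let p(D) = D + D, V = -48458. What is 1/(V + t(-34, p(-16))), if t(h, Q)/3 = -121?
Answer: -1/48821 ≈ -2.0483e-5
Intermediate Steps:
p(D) = 2*D
t(h, Q) = -363 (t(h, Q) = 3*(-121) = -363)
1/(V + t(-34, p(-16))) = 1/(-48458 - 363) = 1/(-48821) = -1/48821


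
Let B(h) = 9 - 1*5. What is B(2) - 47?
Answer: -43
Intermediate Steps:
B(h) = 4 (B(h) = 9 - 5 = 4)
B(2) - 47 = 4 - 47 = -43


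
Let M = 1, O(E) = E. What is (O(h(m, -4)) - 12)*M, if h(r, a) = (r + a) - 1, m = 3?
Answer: -14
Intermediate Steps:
h(r, a) = -1 + a + r (h(r, a) = (a + r) - 1 = -1 + a + r)
(O(h(m, -4)) - 12)*M = ((-1 - 4 + 3) - 12)*1 = (-2 - 12)*1 = -14*1 = -14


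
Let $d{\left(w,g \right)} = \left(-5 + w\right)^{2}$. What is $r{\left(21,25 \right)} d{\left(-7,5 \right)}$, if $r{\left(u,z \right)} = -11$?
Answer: $-1584$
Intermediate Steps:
$r{\left(21,25 \right)} d{\left(-7,5 \right)} = - 11 \left(-5 - 7\right)^{2} = - 11 \left(-12\right)^{2} = \left(-11\right) 144 = -1584$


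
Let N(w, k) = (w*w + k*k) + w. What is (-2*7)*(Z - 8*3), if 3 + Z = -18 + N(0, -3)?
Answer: 504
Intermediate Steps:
N(w, k) = w + k**2 + w**2 (N(w, k) = (w**2 + k**2) + w = (k**2 + w**2) + w = w + k**2 + w**2)
Z = -12 (Z = -3 + (-18 + (0 + (-3)**2 + 0**2)) = -3 + (-18 + (0 + 9 + 0)) = -3 + (-18 + 9) = -3 - 9 = -12)
(-2*7)*(Z - 8*3) = (-2*7)*(-12 - 8*3) = -14*(-12 - 24) = -14*(-36) = 504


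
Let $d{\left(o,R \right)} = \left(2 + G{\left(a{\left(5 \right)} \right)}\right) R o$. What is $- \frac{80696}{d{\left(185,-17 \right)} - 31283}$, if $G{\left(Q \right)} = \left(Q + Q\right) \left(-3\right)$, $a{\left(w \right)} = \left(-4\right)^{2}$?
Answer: $- \frac{80696}{264347} \approx -0.30527$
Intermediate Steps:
$a{\left(w \right)} = 16$
$G{\left(Q \right)} = - 6 Q$ ($G{\left(Q \right)} = 2 Q \left(-3\right) = - 6 Q$)
$d{\left(o,R \right)} = - 94 R o$ ($d{\left(o,R \right)} = \left(2 - 96\right) R o = - 94 R o$)
$- \frac{80696}{d{\left(185,-17 \right)} - 31283} = - \frac{80696}{\left(-94\right) \left(-17\right) 185 - 31283} = - \frac{80696}{295630 - 31283} = - \frac{80696}{264347}$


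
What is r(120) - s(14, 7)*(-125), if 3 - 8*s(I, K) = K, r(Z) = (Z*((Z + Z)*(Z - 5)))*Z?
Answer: 794879875/2 ≈ 3.9744e+8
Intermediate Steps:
r(Z) = 2*Z³*(-5 + Z) (r(Z) = (Z*((2*Z)*(-5 + Z)))*Z = (Z*(2*Z*(-5 + Z)))*Z = (2*Z²*(-5 + Z))*Z = 2*Z³*(-5 + Z))
s(I, K) = 3/8 - K/8
r(120) - s(14, 7)*(-125) = 2*120³*(-5 + 120) - (3/8 - ⅛*7)*(-125) = 2*1728000*115 - (3/8 - 7/8)*(-125) = 397440000 - (-1)*(-125)/2 = 397440000 - 1*125/2 = 397440000 - 125/2 = 794879875/2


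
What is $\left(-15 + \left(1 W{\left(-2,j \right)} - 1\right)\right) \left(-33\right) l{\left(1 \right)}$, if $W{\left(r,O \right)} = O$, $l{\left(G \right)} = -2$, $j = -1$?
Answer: $-1122$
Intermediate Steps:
$\left(-15 + \left(1 W{\left(-2,j \right)} - 1\right)\right) \left(-33\right) l{\left(1 \right)} = \left(-15 + \left(1 \left(-1\right) - 1\right)\right) \left(-33\right) \left(-2\right) = \left(-15 - 2\right) \left(-33\right) \left(-2\right) = \left(-17\right) \left(-33\right) \left(-2\right) = 561 \left(-2\right) = -1122$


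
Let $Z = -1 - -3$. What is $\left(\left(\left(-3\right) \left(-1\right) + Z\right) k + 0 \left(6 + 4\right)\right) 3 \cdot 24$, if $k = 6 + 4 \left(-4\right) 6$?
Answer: $-32400$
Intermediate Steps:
$Z = 2$ ($Z = -1 + 3 = 2$)
$k = -90$ ($k = 6 - 96 = -90$)
$\left(\left(\left(-3\right) \left(-1\right) + Z\right) k + 0 \left(6 + 4\right)\right) 3 \cdot 24 = \left(\left(\left(-3\right) \left(-1\right) + 2\right) \left(-90\right) + 0 \left(6 + 4\right)\right) 3 \cdot 24 = \left(\left(3 + 2\right) \left(-90\right) + 0 \cdot 10\right) 3 \cdot 24 = \left(5 \left(-90\right) + 0\right) 3 \cdot 24 = \left(-450 + 0\right) 3 \cdot 24 = \left(-450\right) 3 \cdot 24 = \left(-1350\right) 24 = -32400$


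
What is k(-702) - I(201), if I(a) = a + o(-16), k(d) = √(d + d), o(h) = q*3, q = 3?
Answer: -210 + 6*I*√39 ≈ -210.0 + 37.47*I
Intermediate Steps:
o(h) = 9 (o(h) = 3*3 = 9)
k(d) = √2*√d (k(d) = √(2*d) = √2*√d)
I(a) = 9 + a (I(a) = a + 9 = 9 + a)
k(-702) - I(201) = √2*√(-702) - (9 + 201) = √2*(3*I*√78) - 1*210 = 6*I*√39 - 210 = -210 + 6*I*√39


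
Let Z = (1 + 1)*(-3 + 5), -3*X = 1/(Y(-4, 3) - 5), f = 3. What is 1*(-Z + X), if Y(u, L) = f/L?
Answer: -47/12 ≈ -3.9167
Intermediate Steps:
Y(u, L) = 3/L
X = 1/12 (X = -1/(3*(3/3 - 5)) = -1/(3*(3*(1/3) - 5)) = -1/(3*(1 - 5)) = -1/3/(-4) = -1/3*(-1/4) = 1/12 ≈ 0.083333)
Z = 4 (Z = 2*2 = 4)
1*(-Z + X) = 1*(-1*4 + 1/12) = 1*(-4 + 1/12) = 1*(-47/12) = -47/12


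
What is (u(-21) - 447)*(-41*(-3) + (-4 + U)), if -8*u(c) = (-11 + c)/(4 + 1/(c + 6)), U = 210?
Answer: -8656977/59 ≈ -1.4673e+5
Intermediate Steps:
u(c) = -(-11 + c)/(8*(4 + 1/(6 + c))) (u(c) = -(-11 + c)/(8*(4 + 1/(c + 6))) = -(-11 + c)/(8*(4 + 1/(6 + c))))
(u(-21) - 447)*(-41*(-3) + (-4 + U)) = ((66 - 1*(-21)**2 + 5*(-21))/(8*(25 + 4*(-21))) - 447)*(-41*(-3) + (-4 + 210)) = ((66 - 1*441 - 105)/(8*(25 - 84)) - 447)*(123 + 206) = ((1/8)*(66 - 441 - 105)/(-59) - 447)*329 = ((1/8)*(-1/59)*(-480) - 447)*329 = (60/59 - 447)*329 = -26313/59*329 = -8656977/59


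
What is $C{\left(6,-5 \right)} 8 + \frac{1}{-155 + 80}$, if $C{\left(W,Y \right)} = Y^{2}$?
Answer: $\frac{14999}{75} \approx 199.99$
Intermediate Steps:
$C{\left(6,-5 \right)} 8 + \frac{1}{-155 + 80} = \left(-5\right)^{2} \cdot 8 + \frac{1}{-155 + 80} = 25 \cdot 8 + \frac{1}{-75} = 200 - \frac{1}{75} = \frac{14999}{75}$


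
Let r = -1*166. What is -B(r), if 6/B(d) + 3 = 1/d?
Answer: 996/499 ≈ 1.9960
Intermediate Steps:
r = -166
B(d) = 6/(-3 + 1/d)
-B(r) = -(-6)*(-166)/(-1 + 3*(-166)) = -(-6)*(-166)/(-1 - 498) = -(-6)*(-166)/(-499) = -(-6)*(-166)*(-1)/499 = -1*(-996/499) = 996/499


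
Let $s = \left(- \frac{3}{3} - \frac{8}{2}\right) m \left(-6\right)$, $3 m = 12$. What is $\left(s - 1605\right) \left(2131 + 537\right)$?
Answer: $-3961980$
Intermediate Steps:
$m = 4$ ($m = \frac{1}{3} \cdot 12 = 4$)
$s = 120$ ($s = \left(- \frac{3}{3} - \frac{8}{2}\right) 4 \left(-6\right) = \left(\left(-3\right) \frac{1}{3} - 4\right) 4 \left(-6\right) = \left(-1 - 4\right) 4 \left(-6\right) = \left(-5\right) 4 \left(-6\right) = \left(-20\right) \left(-6\right) = 120$)
$\left(s - 1605\right) \left(2131 + 537\right) = \left(120 - 1605\right) \left(2131 + 537\right) = \left(-1485\right) 2668 = -3961980$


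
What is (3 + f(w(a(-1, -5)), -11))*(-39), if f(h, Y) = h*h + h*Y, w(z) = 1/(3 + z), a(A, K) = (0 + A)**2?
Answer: -195/16 ≈ -12.188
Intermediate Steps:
a(A, K) = A**2
f(h, Y) = h**2 + Y*h
(3 + f(w(a(-1, -5)), -11))*(-39) = (3 + (-11 + 1/(3 + (-1)**2))/(3 + (-1)**2))*(-39) = (3 + (-11 + 1/(3 + 1))/(3 + 1))*(-39) = (3 + (-11 + 1/4)/4)*(-39) = (3 + (1/4)*(-43/4))*(-39) = (3 - 43/16)*(-39) = (5/16)*(-39) = -195/16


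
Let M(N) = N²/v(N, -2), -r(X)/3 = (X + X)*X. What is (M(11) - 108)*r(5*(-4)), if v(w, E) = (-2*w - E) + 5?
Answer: 278560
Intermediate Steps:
r(X) = -6*X² (r(X) = -3*(X + X)*X = -3*2*X*X = -6*X²)
v(w, E) = 5 - E - 2*w (v(w, E) = (-E - 2*w) + 5 = 5 - E - 2*w)
M(N) = N²/(7 - 2*N) (M(N) = N²/(5 - 1*(-2) - 2*N) = N²/(5 + 2 - 2*N) = N²/(7 - 2*N))
(M(11) - 108)*r(5*(-4)) = (-1*11²/(-7 + 2*11) - 108)*(-6*(5*(-4))²) = (-1*121/(-7 + 22) - 108)*(-6*(-20)²) = (-1*121/15 - 108)*(-6*400) = (-1*121*1/15 - 108)*(-2400) = (-121/15 - 108)*(-2400) = -1741/15*(-2400) = 278560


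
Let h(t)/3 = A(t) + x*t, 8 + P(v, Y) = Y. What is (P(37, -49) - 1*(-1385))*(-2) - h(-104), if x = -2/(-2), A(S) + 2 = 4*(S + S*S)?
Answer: -130882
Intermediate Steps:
A(S) = -2 + 4*S + 4*S² (A(S) = -2 + 4*(S + S*S) = -2 + 4*(S + S²) = -2 + (4*S + 4*S²) = -2 + 4*S + 4*S²)
P(v, Y) = -8 + Y
x = 1 (x = -2*(-½) = 1)
h(t) = -6 + 12*t² + 15*t (h(t) = 3*((-2 + 4*t + 4*t²) + 1*t) = 3*((-2 + 4*t + 4*t²) + t) = 3*(-2 + 4*t² + 5*t) = -6 + 12*t² + 15*t)
(P(37, -49) - 1*(-1385))*(-2) - h(-104) = ((-8 - 49) - 1*(-1385))*(-2) - (-6 + 12*(-104)² + 15*(-104)) = (-57 + 1385)*(-2) - (-6 + 12*10816 - 1560) = 1328*(-2) - (-6 + 129792 - 1560) = -2656 - 1*128226 = -2656 - 128226 = -130882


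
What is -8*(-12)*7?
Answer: 672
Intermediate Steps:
-8*(-12)*7 = 96*7 = 672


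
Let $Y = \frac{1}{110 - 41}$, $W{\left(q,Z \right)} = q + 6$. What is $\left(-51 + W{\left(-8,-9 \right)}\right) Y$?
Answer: $- \frac{53}{69} \approx -0.76812$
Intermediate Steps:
$W{\left(q,Z \right)} = 6 + q$
$Y = \frac{1}{69} \approx 0.014493$
$\left(-51 + W{\left(-8,-9 \right)}\right) Y = \left(-51 + \left(6 - 8\right)\right) \frac{1}{69} = \left(-51 - 2\right) \frac{1}{69} = \left(-53\right) \frac{1}{69} = - \frac{53}{69}$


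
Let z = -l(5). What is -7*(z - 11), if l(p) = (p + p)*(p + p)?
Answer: 777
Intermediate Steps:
l(p) = 4*p² (l(p) = (2*p)*(2*p) = 4*p²)
z = -100 (z = -4*5² = -4*25 = -1*100 = -100)
-7*(z - 11) = -7*(-100 - 11) = -7*(-111) = 777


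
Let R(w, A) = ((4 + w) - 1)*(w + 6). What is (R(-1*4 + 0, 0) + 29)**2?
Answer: 729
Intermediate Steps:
R(w, A) = (3 + w)*(6 + w)
(R(-1*4 + 0, 0) + 29)**2 = ((18 + (-1*4 + 0)**2 + 9*(-1*4 + 0)) + 29)**2 = ((18 + (-4 + 0)**2 + 9*(-4 + 0)) + 29)**2 = ((18 + (-4)**2 + 9*(-4)) + 29)**2 = ((18 + 16 - 36) + 29)**2 = (-2 + 29)**2 = 27**2 = 729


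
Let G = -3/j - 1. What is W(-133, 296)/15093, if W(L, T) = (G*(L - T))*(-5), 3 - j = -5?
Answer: -605/3096 ≈ -0.19541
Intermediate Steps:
j = 8 (j = 3 - 1*(-5) = 3 + 5 = 8)
G = -11/8 (G = -3/8 - 1 = -11/8 ≈ -1.3750)
W(L, T) = -55*T/8 + 55*L/8 (W(L, T) = -11*(L - T)/8*(-5) = (-11*L/8 + 11*T/8)*(-5) = -55*T/8 + 55*L/8)
W(-133, 296)/15093 = (-55/8*296 + (55/8)*(-133))/15093 = (-2035 - 7315/8)*(1/15093) = -23595/8*1/15093 = -605/3096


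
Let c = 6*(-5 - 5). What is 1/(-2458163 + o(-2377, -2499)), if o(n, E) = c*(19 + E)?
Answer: -1/2309363 ≈ -4.3302e-7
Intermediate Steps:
c = -60 (c = 6*(-10) = -60)
o(n, E) = -1140 - 60*E (o(n, E) = -60*(19 + E) = -1140 - 60*E)
1/(-2458163 + o(-2377, -2499)) = 1/(-2458163 + (-1140 - 60*(-2499))) = 1/(-2458163 + (-1140 + 149940)) = 1/(-2458163 + 148800) = 1/(-2309363) = -1/2309363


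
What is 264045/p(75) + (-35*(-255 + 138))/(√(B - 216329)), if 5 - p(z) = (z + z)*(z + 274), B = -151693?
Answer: -1821/361 - 1365*I*√368022/122674 ≈ -5.0443 - 6.7502*I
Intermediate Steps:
p(z) = 5 - 2*z*(274 + z) (p(z) = 5 - (z + z)*(z + 274) = 5 - 2*z*(274 + z))
264045/p(75) + (-35*(-255 + 138))/(√(B - 216329)) = 264045/(5 - 548*75 - 2*75²) + (-35*(-255 + 138))/(√(-151693 - 216329)) = 264045/(5 - 41100 - 2*5625) + (-35*(-117))/(√(-368022)) = 264045/(5 - 41100 - 11250) + 4095/((I*√368022)) = 264045/(-52345) + 4095*(-I*√368022/368022) = 264045*(-1/52345) - 1365*I*√368022/122674 = -1821/361 - 1365*I*√368022/122674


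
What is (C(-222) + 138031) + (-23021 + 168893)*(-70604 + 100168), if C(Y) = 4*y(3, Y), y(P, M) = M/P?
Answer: 4312697543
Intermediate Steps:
C(Y) = 4*Y/3 (C(Y) = 4*(Y/3) = 4*Y/3)
(C(-222) + 138031) + (-23021 + 168893)*(-70604 + 100168) = ((4/3)*(-222) + 138031) + (-23021 + 168893)*(-70604 + 100168) = (-296 + 138031) + 145872*29564 = 137735 + 4312559808 = 4312697543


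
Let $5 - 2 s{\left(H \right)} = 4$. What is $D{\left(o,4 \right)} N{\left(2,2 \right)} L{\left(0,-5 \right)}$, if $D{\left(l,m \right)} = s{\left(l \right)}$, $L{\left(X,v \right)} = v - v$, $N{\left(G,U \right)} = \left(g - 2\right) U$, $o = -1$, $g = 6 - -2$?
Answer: $0$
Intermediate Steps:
$s{\left(H \right)} = \frac{1}{2}$ ($s{\left(H \right)} = \frac{5}{2} - 2 = \frac{1}{2}$)
$g = 8$ ($g = 6 + 2 = 8$)
$N{\left(G,U \right)} = 6 U$ ($N{\left(G,U \right)} = \left(8 - 2\right) U = 6 U$)
$L{\left(X,v \right)} = 0$
$D{\left(l,m \right)} = \frac{1}{2}$
$D{\left(o,4 \right)} N{\left(2,2 \right)} L{\left(0,-5 \right)} = \frac{6 \cdot 2}{2} \cdot 0 = \frac{1}{2} \cdot 12 \cdot 0 = 6 \cdot 0 = 0$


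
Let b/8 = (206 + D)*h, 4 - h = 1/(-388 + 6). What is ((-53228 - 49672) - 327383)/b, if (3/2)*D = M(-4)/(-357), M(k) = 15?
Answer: -29339706921/449721712 ≈ -65.240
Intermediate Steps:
h = 1529/382 (h = 4 - 1/(-388 + 6) = 4 - 1/(-382) = 4 - 1*(-1/382) = 4 + 1/382 = 1529/382 ≈ 4.0026)
D = -10/357 (D = 2*(15/(-357))/3 = 2*(15*(-1/357))/3 = (⅔)*(-5/119) = -10/357 ≈ -0.028011)
b = 449721712/68187 (b = 8*((206 - 10/357)*(1529/382)) = 8*((73532/357)*(1529/382)) = 8*(56215214/68187) = 449721712/68187 ≈ 6595.4)
((-53228 - 49672) - 327383)/b = ((-53228 - 49672) - 327383)/(449721712/68187) = (-102900 - 327383)*(68187/449721712) = -430283*68187/449721712 = -29339706921/449721712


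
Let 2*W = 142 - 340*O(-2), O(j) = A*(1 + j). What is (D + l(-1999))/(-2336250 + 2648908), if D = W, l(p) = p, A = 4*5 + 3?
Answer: 991/156329 ≈ 0.0063392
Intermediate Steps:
A = 23 (A = 20 + 3 = 23)
O(j) = 23 + 23*j (O(j) = 23*(1 + j) = 23 + 23*j)
W = 3981 (W = (142 - 340*(23 + 23*(-2)))/2 = (142 - 340*(23 - 46))/2 = (142 - 340*(-23))/2 = (142 + 7820)/2 = (½)*7962 = 3981)
D = 3981
(D + l(-1999))/(-2336250 + 2648908) = (3981 - 1999)/(-2336250 + 2648908) = 1982/312658 = 1982*(1/312658) = 991/156329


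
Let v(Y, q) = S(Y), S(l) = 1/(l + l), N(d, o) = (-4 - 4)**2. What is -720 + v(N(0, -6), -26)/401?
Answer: -36956159/51328 ≈ -720.00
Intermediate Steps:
N(d, o) = 64 (N(d, o) = (-8)**2 = 64)
S(l) = 1/(2*l)
v(Y, q) = 1/(2*Y)
-720 + v(N(0, -6), -26)/401 = -720 + ((1/2)/64)/401 = -720 + ((1/2)*(1/64))*(1/401) = -720 + (1/128)*(1/401) = -720 + 1/51328 = -36956159/51328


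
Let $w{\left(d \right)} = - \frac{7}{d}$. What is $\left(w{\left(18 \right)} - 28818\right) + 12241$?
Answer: $- \frac{298393}{18} \approx -16577.0$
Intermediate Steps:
$\left(w{\left(18 \right)} - 28818\right) + 12241 = \left(- \frac{7}{18} - 28818\right) + 12241 = - \frac{518731}{18} + 12241 = - \frac{298393}{18}$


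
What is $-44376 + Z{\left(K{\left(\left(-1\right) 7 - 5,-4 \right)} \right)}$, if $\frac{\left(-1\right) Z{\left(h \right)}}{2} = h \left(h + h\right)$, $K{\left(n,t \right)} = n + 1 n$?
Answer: $-46680$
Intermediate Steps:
$K{\left(n,t \right)} = 2 n$ ($K{\left(n,t \right)} = n + n = 2 n$)
$Z{\left(h \right)} = - 4 h^{2}$ ($Z{\left(h \right)} = - 2 h \left(h + h\right) = - 2 h 2 h = - 2 \cdot 2 h^{2} = - 4 h^{2}$)
$-44376 + Z{\left(K{\left(\left(-1\right) 7 - 5,-4 \right)} \right)} = -44376 - 4 \left(2 \left(\left(-1\right) 7 - 5\right)\right)^{2} = -44376 - 4 \left(2 \left(-7 - 5\right)\right)^{2} = -44376 - 4 \left(2 \left(-12\right)\right)^{2} = -44376 - 4 \left(-24\right)^{2} = -44376 - 2304 = -46680$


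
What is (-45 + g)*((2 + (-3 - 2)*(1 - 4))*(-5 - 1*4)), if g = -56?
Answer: 15453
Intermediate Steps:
(-45 + g)*((2 + (-3 - 2)*(1 - 4))*(-5 - 1*4)) = (-45 - 56)*((2 + (-3 - 2)*(1 - 4))*(-5 - 1*4)) = -101*(2 - 5*(-3))*(-5 - 4) = -101*(2 + 15)*(-9) = -1717*(-9) = -101*(-153) = 15453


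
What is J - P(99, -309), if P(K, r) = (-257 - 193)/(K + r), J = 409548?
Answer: 2866821/7 ≈ 4.0955e+5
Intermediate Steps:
P(K, r) = -450/(K + r)
J - P(99, -309) = 409548 - (-450)/(99 - 309) = 409548 - (-450)/(-210) = 409548 - (-450)*(-1)/210 = 409548 - 1*15/7 = 409548 - 15/7 = 2866821/7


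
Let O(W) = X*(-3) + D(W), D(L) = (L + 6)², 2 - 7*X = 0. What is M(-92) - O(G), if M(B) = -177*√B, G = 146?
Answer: -161722/7 - 354*I*√23 ≈ -23103.0 - 1697.7*I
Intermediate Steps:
X = 2/7 (X = 2/7 - ⅐*0 = 2/7 + 0 = 2/7 ≈ 0.28571)
D(L) = (6 + L)²
O(W) = -6/7 + (6 + W)² (O(W) = (2/7)*(-3) + (6 + W)² = -6/7 + (6 + W)²)
M(-92) - O(G) = -354*I*√23 - (-6/7 + (6 + 146)²) = -354*I*√23 - (-6/7 + 152²) = -354*I*√23 - (-6/7 + 23104) = -354*I*√23 - 1*161722/7 = -354*I*√23 - 161722/7 = -161722/7 - 354*I*√23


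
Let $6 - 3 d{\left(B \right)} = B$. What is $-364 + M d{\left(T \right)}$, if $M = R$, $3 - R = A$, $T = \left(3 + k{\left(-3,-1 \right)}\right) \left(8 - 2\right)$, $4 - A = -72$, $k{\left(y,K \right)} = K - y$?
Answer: $220$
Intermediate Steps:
$A = 76$ ($A = 4 - -72 = 4 + 72 = 76$)
$T = 30$ ($T = \left(3 - -2\right) \left(8 - 2\right) = \left(3 + \left(-1 + 3\right)\right) 6 = \left(3 + 2\right) 6 = 5 \cdot 6 = 30$)
$R = -73$ ($R = 3 - 76 = -73$)
$M = -73$
$d{\left(B \right)} = 2 - \frac{B}{3}$
$-364 + M d{\left(T \right)} = -364 - 73 \left(2 - 10\right) = -364 - -584 = -364 + 584 = 220$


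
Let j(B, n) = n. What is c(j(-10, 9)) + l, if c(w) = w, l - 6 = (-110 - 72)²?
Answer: 33139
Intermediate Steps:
l = 33130 (l = 6 + (-110 - 72)² = 6 + (-182)² = 6 + 33124 = 33130)
c(j(-10, 9)) + l = 9 + 33130 = 33139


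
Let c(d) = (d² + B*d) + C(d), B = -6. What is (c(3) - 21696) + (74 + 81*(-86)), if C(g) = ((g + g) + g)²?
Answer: -28516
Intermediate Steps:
C(g) = 9*g² (C(g) = (2*g + g)² = (3*g)² = 9*g²)
c(d) = -6*d + 10*d² (c(d) = (d² - 6*d) + 9*d² = -6*d + 10*d²)
(c(3) - 21696) + (74 + 81*(-86)) = (2*3*(-3 + 5*3) - 21696) + (74 + 81*(-86)) = (2*3*(-3 + 15) - 21696) + (74 - 6966) = (2*3*12 - 21696) - 6892 = (72 - 21696) - 6892 = -21624 - 6892 = -28516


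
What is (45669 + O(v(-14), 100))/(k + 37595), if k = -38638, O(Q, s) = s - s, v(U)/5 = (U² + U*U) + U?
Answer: -45669/1043 ≈ -43.786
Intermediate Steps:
v(U) = 5*U + 10*U² (v(U) = 5*((U² + U*U) + U) = 5*((U² + U²) + U) = 5*(2*U² + U) = 5*(U + 2*U²) = 5*U + 10*U²)
O(Q, s) = 0
(45669 + O(v(-14), 100))/(k + 37595) = (45669 + 0)/(-38638 + 37595) = 45669/(-1043) = 45669*(-1/1043) = -45669/1043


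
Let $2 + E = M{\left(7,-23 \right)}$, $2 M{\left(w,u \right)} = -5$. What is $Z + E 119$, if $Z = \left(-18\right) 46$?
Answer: $- \frac{2727}{2} \approx -1363.5$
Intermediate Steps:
$M{\left(w,u \right)} = - \frac{5}{2}$ ($M{\left(w,u \right)} = \frac{1}{2} \left(-5\right) = - \frac{5}{2}$)
$E = - \frac{9}{2}$ ($E = -2 - \frac{5}{2} = - \frac{9}{2} \approx -4.5$)
$Z = -828$
$Z + E 119 = -828 - \frac{1071}{2} = - \frac{2727}{2}$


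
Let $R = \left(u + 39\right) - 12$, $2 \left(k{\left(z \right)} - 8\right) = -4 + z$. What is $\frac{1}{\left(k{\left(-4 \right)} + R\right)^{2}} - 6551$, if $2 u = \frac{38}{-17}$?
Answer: $- \frac{1690576975}{258064} \approx -6551.0$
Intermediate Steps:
$k{\left(z \right)} = 6 + \frac{z}{2}$ ($k{\left(z \right)} = 8 + \frac{-4 + z}{2} = 8 + \left(-2 + \frac{z}{2}\right) = 6 + \frac{z}{2}$)
$u = - \frac{19}{17}$ ($u = \frac{38 \frac{1}{-17}}{2} = \frac{38 \left(- \frac{1}{17}\right)}{2} = \frac{1}{2} \left(- \frac{38}{17}\right) = - \frac{19}{17} \approx -1.1176$)
$R = \frac{440}{17}$ ($R = \left(- \frac{19}{17} + 39\right) - 12 = \frac{644}{17} - 12 = \frac{440}{17} \approx 25.882$)
$\frac{1}{\left(k{\left(-4 \right)} + R\right)^{2}} - 6551 = \frac{1}{\left(\left(6 + \frac{1}{2} \left(-4\right)\right) + \frac{440}{17}\right)^{2}} - 6551 = \frac{1}{\left(\left(6 - 2\right) + \frac{440}{17}\right)^{2}} - 6551 = \frac{1}{\left(4 + \frac{440}{17}\right)^{2}} - 6551 = \frac{1}{\left(\frac{508}{17}\right)^{2}} - 6551 = \frac{1}{\frac{258064}{289}} - 6551 = \frac{289}{258064} - 6551 = - \frac{1690576975}{258064}$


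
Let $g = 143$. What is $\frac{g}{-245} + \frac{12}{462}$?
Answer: $- \frac{1503}{2695} \approx -0.5577$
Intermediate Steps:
$\frac{g}{-245} + \frac{12}{462} = \frac{143}{-245} + \frac{12}{462} = 143 \left(- \frac{1}{245}\right) + 12 \cdot \frac{1}{462} = - \frac{143}{245} + \frac{2}{77} = - \frac{1503}{2695}$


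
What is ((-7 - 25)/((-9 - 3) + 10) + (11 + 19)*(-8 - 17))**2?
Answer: 538756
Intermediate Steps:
((-7 - 25)/((-9 - 3) + 10) + (11 + 19)*(-8 - 17))**2 = (-32/(-12 + 10) + 30*(-25))**2 = (-32/(-2) - 750)**2 = (-32*(-1/2) - 750)**2 = (16 - 750)**2 = (-734)**2 = 538756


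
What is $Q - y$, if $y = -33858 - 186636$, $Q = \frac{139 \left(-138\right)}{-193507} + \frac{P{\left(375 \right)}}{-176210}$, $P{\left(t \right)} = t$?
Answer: $\frac{1503675743583855}{6819573694} \approx 2.2049 \cdot 10^{5}$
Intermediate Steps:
$Q = \frac{661499019}{6819573694}$ ($Q = \frac{139 \left(-138\right)}{-193507} + \frac{375}{-176210} = \left(-19182\right) \left(- \frac{1}{193507}\right) + 375 \left(- \frac{1}{176210}\right) = \frac{19182}{193507} - \frac{75}{35242} = \frac{661499019}{6819573694} \approx 0.097$)
$y = -220494$ ($y = -33858 - 186636 = -220494$)
$Q - y = \frac{661499019}{6819573694} - -220494 = \frac{661499019}{6819573694} + 220494 = \frac{1503675743583855}{6819573694}$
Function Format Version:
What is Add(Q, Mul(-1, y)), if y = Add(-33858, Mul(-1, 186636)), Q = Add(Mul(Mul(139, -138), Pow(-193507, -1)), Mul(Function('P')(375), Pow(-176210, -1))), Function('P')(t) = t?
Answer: Rational(1503675743583855, 6819573694) ≈ 2.2049e+5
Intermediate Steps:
Q = Rational(661499019, 6819573694) (Q = Add(Mul(Mul(139, -138), Pow(-193507, -1)), Mul(375, Pow(-176210, -1))) = Add(Mul(-19182, Rational(-1, 193507)), Mul(375, Rational(-1, 176210))) = Add(Rational(19182, 193507), Rational(-75, 35242)) = Rational(661499019, 6819573694) ≈ 0.097000)
y = -220494 (y = Add(-33858, -186636) = -220494)
Add(Q, Mul(-1, y)) = Add(Rational(661499019, 6819573694), Mul(-1, -220494)) = Add(Rational(661499019, 6819573694), 220494) = Rational(1503675743583855, 6819573694)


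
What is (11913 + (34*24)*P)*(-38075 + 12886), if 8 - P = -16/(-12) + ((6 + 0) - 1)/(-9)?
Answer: -1345571191/3 ≈ -4.4852e+8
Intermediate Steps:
P = 65/9 (P = 8 - (-16/(-12) + ((6 + 0) - 1)/(-9)) = 8 - (-16*(-1/12) + (6 - 1)*(-⅑)) = 8 - (4/3 + 5*(-⅑)) = 8 - (4/3 - 5/9) = 8 - 1*7/9 = 8 - 7/9 = 65/9 ≈ 7.2222)
(11913 + (34*24)*P)*(-38075 + 12886) = (11913 + (34*24)*(65/9))*(-38075 + 12886) = (11913 + 816*(65/9))*(-25189) = (11913 + 17680/3)*(-25189) = (53419/3)*(-25189) = -1345571191/3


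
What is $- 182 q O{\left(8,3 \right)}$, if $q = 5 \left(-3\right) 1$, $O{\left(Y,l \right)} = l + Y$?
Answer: $30030$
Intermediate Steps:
$O{\left(Y,l \right)} = Y + l$
$q = -15$ ($q = \left(-15\right) 1 = -15$)
$- 182 q O{\left(8,3 \right)} = \left(-182\right) \left(-15\right) \left(8 + 3\right) = 2730 \cdot 11 = 30030$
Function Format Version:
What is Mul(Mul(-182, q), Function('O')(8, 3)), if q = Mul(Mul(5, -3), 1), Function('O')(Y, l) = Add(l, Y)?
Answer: 30030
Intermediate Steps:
Function('O')(Y, l) = Add(Y, l)
q = -15 (q = Mul(-15, 1) = -15)
Mul(Mul(-182, q), Function('O')(8, 3)) = Mul(Mul(-182, -15), Add(8, 3)) = Mul(2730, 11) = 30030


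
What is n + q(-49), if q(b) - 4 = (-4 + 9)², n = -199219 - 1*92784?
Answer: -291974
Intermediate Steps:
n = -292003 (n = -199219 - 92784 = -292003)
q(b) = 29 (q(b) = 4 + (-4 + 9)² = 4 + 5² = 4 + 25 = 29)
n + q(-49) = -292003 + 29 = -291974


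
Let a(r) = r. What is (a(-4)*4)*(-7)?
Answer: 112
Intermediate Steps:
(a(-4)*4)*(-7) = -4*4*(-7) = -16*(-7) = 112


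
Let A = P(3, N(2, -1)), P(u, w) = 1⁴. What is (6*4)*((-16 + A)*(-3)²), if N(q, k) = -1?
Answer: -3240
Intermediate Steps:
P(u, w) = 1
A = 1
(6*4)*((-16 + A)*(-3)²) = (6*4)*((-16 + 1)*(-3)²) = 24*(-15*9) = 24*(-135) = -3240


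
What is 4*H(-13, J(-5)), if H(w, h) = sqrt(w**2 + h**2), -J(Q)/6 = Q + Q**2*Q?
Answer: 52*sqrt(3601) ≈ 3120.4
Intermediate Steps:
J(Q) = -6*Q - 6*Q**3 (J(Q) = -6*(Q + Q**2*Q) = -6*(Q + Q**3) = -6*Q - 6*Q**3)
H(w, h) = sqrt(h**2 + w**2)
4*H(-13, J(-5)) = 4*sqrt((-6*(-5)*(1 + (-5)**2))**2 + (-13)**2) = 4*sqrt((-6*(-5)*(1 + 25))**2 + 169) = 4*sqrt((-6*(-5)*26)**2 + 169) = 4*sqrt(780**2 + 169) = 4*sqrt(608400 + 169) = 4*sqrt(608569) = 4*(13*sqrt(3601)) = 52*sqrt(3601)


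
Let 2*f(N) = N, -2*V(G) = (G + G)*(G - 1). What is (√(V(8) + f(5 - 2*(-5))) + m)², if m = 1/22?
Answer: -23473/484 + I*√194/22 ≈ -48.498 + 0.63311*I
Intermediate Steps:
V(G) = -G*(-1 + G) (V(G) = -(G + G)*(G - 1)/2 = -2*G*(-1 + G)/2 = -G*(-1 + G))
m = 1/22 ≈ 0.045455
f(N) = N/2
(√(V(8) + f(5 - 2*(-5))) + m)² = (√(8*(1 - 1*8) + (5 - 2*(-5))/2) + 1/22)² = (√(8*(1 - 8) + (5 + 10)/2) + 1/22)² = (√(8*(-7) + (½)*15) + 1/22)² = (√(-56 + 15/2) + 1/22)² = (√(-97/2) + 1/22)² = (I*√194/2 + 1/22)² = (1/22 + I*√194/2)²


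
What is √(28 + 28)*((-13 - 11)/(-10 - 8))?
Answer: 8*√14/3 ≈ 9.9778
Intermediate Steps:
√(28 + 28)*((-13 - 11)/(-10 - 8)) = √56*(-24/(-18)) = (2*√14)*(-24*(-1/18)) = (2*√14)*(4/3) = 8*√14/3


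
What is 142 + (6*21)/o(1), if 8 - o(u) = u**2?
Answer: 160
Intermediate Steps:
o(u) = 8 - u**2
142 + (6*21)/o(1) = 142 + (6*21)/(8 - 1*1**2) = 142 + 126/(8 - 1*1) = 142 + 126/(8 - 1) = 142 + 126/7 = 142 + 126*(1/7) = 142 + 18 = 160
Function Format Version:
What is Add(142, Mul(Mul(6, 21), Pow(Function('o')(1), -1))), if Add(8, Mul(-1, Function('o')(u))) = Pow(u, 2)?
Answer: 160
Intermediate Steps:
Function('o')(u) = Add(8, Mul(-1, Pow(u, 2)))
Add(142, Mul(Mul(6, 21), Pow(Function('o')(1), -1))) = Add(142, Mul(Mul(6, 21), Pow(Add(8, Mul(-1, Pow(1, 2))), -1))) = Add(142, Mul(126, Pow(Add(8, Mul(-1, 1)), -1))) = Add(142, Mul(126, Pow(Add(8, -1), -1))) = Add(142, Mul(126, Pow(7, -1))) = Add(142, Mul(126, Rational(1, 7))) = Add(142, 18) = 160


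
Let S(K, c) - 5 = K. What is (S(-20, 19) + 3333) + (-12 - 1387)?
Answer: 1919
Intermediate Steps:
S(K, c) = 5 + K
(S(-20, 19) + 3333) + (-12 - 1387) = ((5 - 20) + 3333) + (-12 - 1387) = (-15 + 3333) - 1399 = 3318 - 1399 = 1919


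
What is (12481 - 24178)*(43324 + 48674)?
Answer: -1076100606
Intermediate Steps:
(12481 - 24178)*(43324 + 48674) = -11697*91998 = -1076100606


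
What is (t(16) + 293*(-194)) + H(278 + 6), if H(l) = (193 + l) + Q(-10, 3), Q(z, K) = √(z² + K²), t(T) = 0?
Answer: -56365 + √109 ≈ -56355.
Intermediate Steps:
Q(z, K) = √(K² + z²)
H(l) = 193 + l + √109 (H(l) = (193 + l) + √(3² + (-10)²) = (193 + l) + √(9 + 100) = (193 + l) + √109 = 193 + l + √109)
(t(16) + 293*(-194)) + H(278 + 6) = (0 + 293*(-194)) + (193 + (278 + 6) + √109) = (0 - 56842) + (193 + 284 + √109) = -56842 + (477 + √109) = -56365 + √109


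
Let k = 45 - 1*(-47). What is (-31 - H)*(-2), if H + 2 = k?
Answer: 242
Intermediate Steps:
k = 92 (k = 45 + 47 = 92)
H = 90 (H = -2 + 92 = 90)
(-31 - H)*(-2) = (-31 - 1*90)*(-2) = (-31 - 90)*(-2) = -121*(-2) = 242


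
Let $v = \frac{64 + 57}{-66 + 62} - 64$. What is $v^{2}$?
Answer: $\frac{142129}{16} \approx 8883.1$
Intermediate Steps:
$v = - \frac{377}{4}$ ($v = \frac{121}{-4} - 64 = 121 \left(- \frac{1}{4}\right) - 64 = - \frac{121}{4} - 64 = - \frac{377}{4} \approx -94.25$)
$v^{2} = \left(- \frac{377}{4}\right)^{2} = \frac{142129}{16}$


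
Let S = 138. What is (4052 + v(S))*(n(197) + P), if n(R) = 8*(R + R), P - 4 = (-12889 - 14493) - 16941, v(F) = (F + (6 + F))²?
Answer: -3440573192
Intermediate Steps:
v(F) = (6 + 2*F)²
P = -44319 (P = 4 + ((-12889 - 14493) - 16941) = 4 + (-27382 - 16941) = 4 - 44323 = -44319)
n(R) = 16*R (n(R) = 8*(2*R) = 16*R)
(4052 + v(S))*(n(197) + P) = (4052 + 4*(3 + 138)²)*(16*197 - 44319) = (4052 + 4*141²)*(3152 - 44319) = (4052 + 4*19881)*(-41167) = (4052 + 79524)*(-41167) = 83576*(-41167) = -3440573192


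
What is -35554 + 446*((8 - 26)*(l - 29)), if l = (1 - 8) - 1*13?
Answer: 357818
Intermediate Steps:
l = -20 (l = -7 - 13 = -20)
-35554 + 446*((8 - 26)*(l - 29)) = -35554 + 446*((8 - 26)*(-20 - 29)) = -35554 + 446*(-18*(-49)) = -35554 + 446*882 = -35554 + 393372 = 357818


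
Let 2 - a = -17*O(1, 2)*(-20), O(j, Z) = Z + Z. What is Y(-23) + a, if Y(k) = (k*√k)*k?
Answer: -1358 + 529*I*√23 ≈ -1358.0 + 2537.0*I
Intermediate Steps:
Y(k) = k^(5/2) (Y(k) = k^(3/2)*k = k^(5/2))
O(j, Z) = 2*Z
a = -1358 (a = 2 - (-34*2)*(-20) = 2 - (-17*4)*(-20) = 2 - (-68)*(-20) = 2 - 1*1360 = 2 - 1360 = -1358)
Y(-23) + a = (-23)^(5/2) - 1358 = 529*I*√23 - 1358 = -1358 + 529*I*√23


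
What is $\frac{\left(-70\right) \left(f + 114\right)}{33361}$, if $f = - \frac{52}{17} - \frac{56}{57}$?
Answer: $- \frac{7458500}{32326809} \approx -0.23072$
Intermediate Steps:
$f = - \frac{3916}{969}$ ($f = \left(-52\right) \frac{1}{17} - \frac{56}{57} = - \frac{52}{17} - \frac{56}{57} = - \frac{3916}{969} \approx -4.0413$)
$\frac{\left(-70\right) \left(f + 114\right)}{33361} = \frac{\left(-70\right) \left(- \frac{3916}{969} + 114\right)}{33361} = \left(-70\right) \frac{106550}{969} \cdot \frac{1}{33361} = \left(- \frac{7458500}{969}\right) \frac{1}{33361} = - \frac{7458500}{32326809}$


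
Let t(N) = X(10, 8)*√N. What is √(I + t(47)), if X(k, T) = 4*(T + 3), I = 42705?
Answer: √(42705 + 44*√47) ≈ 207.38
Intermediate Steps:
X(k, T) = 12 + 4*T (X(k, T) = 4*(3 + T) = 12 + 4*T)
t(N) = 44*√N (t(N) = (12 + 4*8)*√N = (12 + 32)*√N = 44*√N)
√(I + t(47)) = √(42705 + 44*√47)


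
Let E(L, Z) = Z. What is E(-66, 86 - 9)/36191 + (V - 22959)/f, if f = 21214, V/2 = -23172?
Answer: -2506511395/767755874 ≈ -3.2647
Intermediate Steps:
V = -46344 (V = 2*(-23172) = -46344)
E(-66, 86 - 9)/36191 + (V - 22959)/f = (86 - 9)/36191 + (-46344 - 22959)/21214 = 77*(1/36191) - 69303*1/21214 = 77/36191 - 69303/21214 = -2506511395/767755874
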